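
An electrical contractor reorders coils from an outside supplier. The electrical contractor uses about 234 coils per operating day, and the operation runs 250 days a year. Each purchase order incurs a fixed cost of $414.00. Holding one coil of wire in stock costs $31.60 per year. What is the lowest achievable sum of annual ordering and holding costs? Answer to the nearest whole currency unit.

Annual demand D = 234 × 250 = 58,500.
The optimal lot size = √(2DS/H) = √(2 × 58,500 × 414 / 31.6) ≈ 1238.08.
At Q*, ordering cost (D/Q*)S equals holding cost (Q*/2)H, each = √(DSH/2).
Minimum total = √(2DSH) = √(2 × 58,500 × 414 × 31.6) ≈ 39123.405.

TC* ≈ $39,123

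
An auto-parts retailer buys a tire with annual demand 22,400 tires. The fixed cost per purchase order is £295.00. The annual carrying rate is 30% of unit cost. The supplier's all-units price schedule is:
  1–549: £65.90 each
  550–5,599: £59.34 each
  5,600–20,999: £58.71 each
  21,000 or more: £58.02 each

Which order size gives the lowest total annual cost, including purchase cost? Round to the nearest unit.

Q* ≈ 862 tires

Holding cost per unit per year at price C is H = 0.30·C.
Evaluate total cost at each tier's feasible EOQ or, if the EOQ is below the tier, at the tier's minimum quantity.
Tier 1 (£65.90): EOQ = 817.6 exceeds tier's upper bound 549, so this tier is dominated.
EOQ at £59.34 = 861.6 (feasible in tier 2): TC = 22,400×£59.34 + (22,400/861.6)×295 + (861.6/2)×0.30×£59.34 = £1,344,554.55.
EOQ at £58.71 = 866.2 < 5600, so use break Q=5600: TC = 22,400×£58.71 + (22,400/5600.0)×295 + (5600.0/2)×0.30×£58.71 = £1,365,600.40.
EOQ at £58.02 = 871.4 < 21000, so use break Q=21000: TC = 22,400×£58.02 + (22,400/21000.0)×295 + (21000.0/2)×0.30×£58.02 = £1,482,725.67.
Lowest total cost is £1,344,554.55 at Q = 861.6.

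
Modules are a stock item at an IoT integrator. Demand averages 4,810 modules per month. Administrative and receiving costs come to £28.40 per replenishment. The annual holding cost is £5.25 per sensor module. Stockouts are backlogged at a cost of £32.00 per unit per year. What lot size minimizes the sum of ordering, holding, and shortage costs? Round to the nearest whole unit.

Q* ≈ 853 modules

Annual demand D = 4,810 × 12 = 57,720.
With planned backorders, Q* = √(2DS/H) · √((H+B)/B).
√(2DS/H) = √(2 × 57,720 × 28.4 / 5.25) = 790.238.
√((H+B)/B) = √((5.25+32)/32) = 1.0789.
Q* ≈ 852.601.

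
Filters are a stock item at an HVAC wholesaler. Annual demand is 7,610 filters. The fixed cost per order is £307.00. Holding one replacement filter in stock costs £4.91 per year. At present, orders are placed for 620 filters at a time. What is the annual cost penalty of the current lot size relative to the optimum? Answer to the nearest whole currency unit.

EOQ = √(2DS/H) = √(2 × 7,610 × 307 / 4.91) ≈ 975.52.
Cost at Q* = (D/Q*)S + (Q*/2)H = √(2DSH) ≈ £4,789.80.
Cost at Q = 620: (7,610/620)×307 + (620/2)×4.91 = £3,768.18 + £1,522.10 = £5,290.28.
Excess = £5,290.28 − £4,789.80 = £500.48.

Extra cost ≈ £500 per year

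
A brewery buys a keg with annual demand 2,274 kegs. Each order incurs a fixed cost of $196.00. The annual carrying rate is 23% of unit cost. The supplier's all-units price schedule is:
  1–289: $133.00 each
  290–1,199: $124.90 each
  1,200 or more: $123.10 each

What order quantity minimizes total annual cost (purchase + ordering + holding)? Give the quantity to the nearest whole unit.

Holding cost per unit per year at price C is H = 0.23·C.
Evaluate total cost at each tier's feasible EOQ or, if the EOQ is below the tier, at the tier's minimum quantity.
EOQ at $133.00 = 170.7 (feasible in tier 1): TC = 2,274×$133.00 + (2,274/170.7)×196 + (170.7/2)×0.23×$133.00 = $307,663.89.
EOQ at $124.90 = 176.2 < 290, so use break Q=290: TC = 2,274×$124.90 + (2,274/290.0)×196 + (290.0/2)×0.23×$124.90 = $289,724.93.
EOQ at $123.10 = 177.4 < 1200, so use break Q=1200: TC = 2,274×$123.10 + (2,274/1200.0)×196 + (1200.0/2)×0.23×$123.10 = $297,288.62.
Lowest total cost is $289,724.93 at Q = 290.0.

Q* ≈ 290 kegs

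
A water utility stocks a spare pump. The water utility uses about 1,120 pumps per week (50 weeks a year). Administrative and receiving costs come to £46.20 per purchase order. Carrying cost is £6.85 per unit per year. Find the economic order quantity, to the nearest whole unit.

Q* ≈ 869 pumps

Annual demand D = 1,120 × 50 = 56,000.
EOQ = √(2DS / H) = √(2 × 56,000 × 46.2 / 6.85).
= √(5,174,400 / 6.85) = √755,386.8613 ≈ 869.130.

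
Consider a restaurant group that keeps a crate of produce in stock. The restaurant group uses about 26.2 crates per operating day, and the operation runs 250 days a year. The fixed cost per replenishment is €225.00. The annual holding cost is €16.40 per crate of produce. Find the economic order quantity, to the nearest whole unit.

Q* ≈ 424 crates

Annual demand D = 26.2 × 250 = 6,550.
EOQ = √(2DS / H) = √(2 × 6,550 × 225 / 16.4).
= √(2,947,500 / 16.4) = √179,725.6098 ≈ 423.941.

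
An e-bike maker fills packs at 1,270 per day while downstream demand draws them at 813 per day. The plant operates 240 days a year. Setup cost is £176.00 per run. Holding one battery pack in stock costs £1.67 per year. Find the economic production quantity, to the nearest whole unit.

Q* ≈ 10,691 packs

Annual demand D = 813 × 240 = 195,120.
Production build-up factor (1 − d/p) = 1 − 813/1,270 = 0.3598.
Q* = √(2DS / (H(1 − d/p))) = √(2 × 195,120 × 176 / (1.67 × 0.3598)).
= √(68,682,240 / 0.6009) ≈ 10690.740.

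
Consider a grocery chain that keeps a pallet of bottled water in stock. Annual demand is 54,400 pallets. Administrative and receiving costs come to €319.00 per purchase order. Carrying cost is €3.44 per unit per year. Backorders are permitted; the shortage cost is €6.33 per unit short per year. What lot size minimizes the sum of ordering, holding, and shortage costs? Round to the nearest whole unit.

Q* ≈ 3,946 pallets

With planned backorders, Q* = √(2DS/H) · √((H+B)/B).
√(2DS/H) = √(2 × 54,400 × 319 / 3.44) = 3176.366.
√((H+B)/B) = √((3.44+6.33)/6.33) = 1.2424.
Q* ≈ 3946.172.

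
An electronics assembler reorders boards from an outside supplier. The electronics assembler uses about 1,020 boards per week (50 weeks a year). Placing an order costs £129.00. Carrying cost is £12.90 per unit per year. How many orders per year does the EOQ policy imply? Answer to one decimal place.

N ≈ 50.5 orders per year

Annual demand D = 1,020 × 50 = 51,000.
Q* = √(2DS/H) = √(2 × 51,000 × 129 / 12.9) ≈ 1009.95.
Orders per year = D / Q* = 51,000 / 1009.95 ≈ 50.498.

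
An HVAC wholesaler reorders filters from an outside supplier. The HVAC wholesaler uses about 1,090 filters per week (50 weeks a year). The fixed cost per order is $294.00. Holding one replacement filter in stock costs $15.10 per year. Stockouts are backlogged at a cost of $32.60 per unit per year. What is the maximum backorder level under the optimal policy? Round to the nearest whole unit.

Annual demand D = 1,090 × 50 = 54,500.
With planned backorders, Q* = √(2DS/H) · √((H+B)/B).
√(2DS/H) = √(2 × 54,500 × 294 / 15.1) = 1456.795.
√((H+B)/B) = √((15.1+32.6)/32.6) = 1.2096.
Q* ≈ 1762.174.
S* = Q* · H/(H+B) = 1762.174 × 15.1/47.7 ≈ 557.837.

S* ≈ 558 filters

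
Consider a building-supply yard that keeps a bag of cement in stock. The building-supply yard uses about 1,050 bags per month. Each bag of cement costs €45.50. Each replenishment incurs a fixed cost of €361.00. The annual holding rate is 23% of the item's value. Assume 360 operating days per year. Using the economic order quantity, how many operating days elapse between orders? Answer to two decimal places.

T ≈ 26.64 days

Annual demand D = 1,050 × 12 = 12,600.
Holding cost H = 0.23 × €45.50 = €10.4650 per unit per year.
The optimal lot size = √(2DS/H) = √(2 × 12,600 × 361 / 10.465) ≈ 932.36.
Cycle time = Q*/D × 360 = 932.36 / 12,600 × 360 ≈ 26.639 days.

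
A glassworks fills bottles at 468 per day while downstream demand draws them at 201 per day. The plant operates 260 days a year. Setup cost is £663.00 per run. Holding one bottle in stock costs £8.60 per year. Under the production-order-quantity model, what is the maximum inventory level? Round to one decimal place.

Annual demand D = 201 × 260 = 52,260.
Production build-up factor (1 − d/p) = 1 − 201/468 = 0.5705.
Q* = √(2DS / (H(1 − d/p))) = √(2 × 52,260 × 663 / (8.6 × 0.5705)).
= √(69,296,760 / 4.9064) ≈ 3758.154.
Maximum inventory = Q*(1 − d/p) = 3758.154 × 0.5705 ≈ 2144.075.

I_max ≈ 2,144.1 bottles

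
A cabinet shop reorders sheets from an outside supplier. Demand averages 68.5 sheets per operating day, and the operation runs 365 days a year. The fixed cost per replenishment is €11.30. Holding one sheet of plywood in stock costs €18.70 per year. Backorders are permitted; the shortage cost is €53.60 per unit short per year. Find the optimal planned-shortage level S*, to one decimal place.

Annual demand D = 68.5 × 365 = 25,002.5.
With planned backorders, Q* = √(2DS/H) · √((H+B)/B).
√(2DS/H) = √(2 × 25,002.5 × 11.3 / 18.7) = 173.830.
√((H+B)/B) = √((18.7+53.6)/53.6) = 1.1614.
Q* ≈ 201.889.
S* = Q* · H/(H+B) = 201.889 × 18.7/72.3 ≈ 52.217.

S* ≈ 52.2 sheets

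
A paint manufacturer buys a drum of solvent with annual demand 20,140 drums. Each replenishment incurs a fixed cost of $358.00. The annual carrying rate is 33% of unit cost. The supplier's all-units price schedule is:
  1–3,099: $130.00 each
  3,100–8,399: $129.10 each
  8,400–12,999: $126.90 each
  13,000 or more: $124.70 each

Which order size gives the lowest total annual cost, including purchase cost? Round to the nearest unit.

Q* ≈ 580 drums

Holding cost per unit per year at price C is H = 0.33·C.
Evaluate total cost at each tier's feasible EOQ or, if the EOQ is below the tier, at the tier's minimum quantity.
EOQ at $130.00 = 579.8 (feasible in tier 1): TC = 20,140×$130.00 + (20,140/579.8)×358 + (579.8/2)×0.33×$130.00 = $2,643,072.24.
EOQ at $129.10 = 581.8 < 3100, so use break Q=3100: TC = 20,140×$129.10 + (20,140/3100.0)×358 + (3100.0/2)×0.33×$129.10 = $2,668,434.50.
EOQ at $126.90 = 586.8 < 8400, so use break Q=8400: TC = 20,140×$126.90 + (20,140/8400.0)×358 + (8400.0/2)×0.33×$126.90 = $2,732,507.75.
EOQ at $124.70 = 592.0 < 13000, so use break Q=13000: TC = 20,140×$124.70 + (20,140/13000.0)×358 + (13000.0/2)×0.33×$124.70 = $2,779,494.12.
Lowest total cost is $2,643,072.24 at Q = 579.8.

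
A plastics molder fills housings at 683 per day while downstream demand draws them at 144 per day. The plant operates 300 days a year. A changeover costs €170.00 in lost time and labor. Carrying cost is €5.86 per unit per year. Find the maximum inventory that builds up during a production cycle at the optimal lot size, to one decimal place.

I_max ≈ 1,406.4 housings

Annual demand D = 144 × 300 = 43,200.
Production build-up factor (1 − d/p) = 1 − 144/683 = 0.7892.
Q* = √(2DS / (H(1 − d/p))) = √(2 × 43,200 × 170 / (5.86 × 0.7892)).
= √(14,688,000 / 4.6245) ≈ 1782.167.
Maximum inventory = Q*(1 − d/p) = 1782.167 × 0.7892 ≈ 1406.425.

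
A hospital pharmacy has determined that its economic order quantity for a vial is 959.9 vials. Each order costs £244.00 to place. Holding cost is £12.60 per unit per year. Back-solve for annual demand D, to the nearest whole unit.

D ≈ 23,790 vials per year

Invert the EOQ relation Q*² = 2DS/H.
From Q* = √(2DS/H): D = Q*²H / (2S) = 959.9² × 12.6 / (2 × 244) = 23790.453.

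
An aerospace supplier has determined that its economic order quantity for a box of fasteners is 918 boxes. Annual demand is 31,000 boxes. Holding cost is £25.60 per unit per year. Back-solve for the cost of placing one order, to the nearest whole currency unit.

Squaring Q* = √(2DS/H) gives Q*² = 2DS/H.
From Q* = √(2DS/H): S = Q*²H / (2D) = 918² × 25.6 / (2 × 31,000) = 347.9635.

S ≈ £348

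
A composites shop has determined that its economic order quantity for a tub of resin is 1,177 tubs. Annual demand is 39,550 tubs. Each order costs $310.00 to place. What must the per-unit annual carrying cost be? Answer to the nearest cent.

H ≈ $17.70

Invert the EOQ relation Q*² = 2DS/H.
From Q* = √(2DS/H): H = 2DS / Q*² = 2 × 39,550 × 310 / 1,177² = 17.7005.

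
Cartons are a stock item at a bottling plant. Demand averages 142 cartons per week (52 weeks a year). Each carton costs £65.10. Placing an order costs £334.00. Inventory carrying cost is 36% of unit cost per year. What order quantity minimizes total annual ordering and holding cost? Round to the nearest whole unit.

Annual demand D = 142 × 52 = 7,384.
Holding cost H = 0.36 × £65.10 = £23.4360 per unit per year.
EOQ = √(2DS / H) = √(2 × 7,384 × 334 / 23.436).
= √(4,932,512 / 23.436) = √210,467.3152 ≈ 458.767.

Q* ≈ 459 cartons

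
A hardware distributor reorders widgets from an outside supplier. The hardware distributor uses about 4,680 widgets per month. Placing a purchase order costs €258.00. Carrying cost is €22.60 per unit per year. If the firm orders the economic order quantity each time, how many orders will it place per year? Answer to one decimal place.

Annual demand D = 4,680 × 12 = 56,160.
The optimal lot size = √(2DS/H) = √(2 × 56,160 × 258 / 22.6) ≈ 1132.36.
Orders per year = D / Q* = 56,160 / 1132.36 ≈ 49.596.

N ≈ 49.6 orders per year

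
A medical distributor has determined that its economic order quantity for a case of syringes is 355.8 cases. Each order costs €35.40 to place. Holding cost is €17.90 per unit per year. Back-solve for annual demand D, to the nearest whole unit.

D ≈ 32,006 cases per year

Squaring Q* = √(2DS/H) gives Q*² = 2DS/H.
From Q* = √(2DS/H): D = Q*²H / (2S) = 355.8² × 17.9 / (2 × 35.4) = 32006.019.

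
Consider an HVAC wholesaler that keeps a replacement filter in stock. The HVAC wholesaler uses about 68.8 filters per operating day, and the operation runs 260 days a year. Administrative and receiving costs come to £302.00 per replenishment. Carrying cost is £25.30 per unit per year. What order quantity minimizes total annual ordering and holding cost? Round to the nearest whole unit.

Q* ≈ 653 filters

Annual demand D = 68.8 × 260 = 17,888.
EOQ = √(2DS / H) = √(2 × 17,888 × 302 / 25.3).
= √(10,804,352 / 25.3) = √427,049.4862 ≈ 653.490.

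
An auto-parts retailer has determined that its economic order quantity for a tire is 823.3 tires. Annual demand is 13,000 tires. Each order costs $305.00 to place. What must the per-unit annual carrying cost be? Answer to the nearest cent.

Squaring Q* = √(2DS/H) gives Q*² = 2DS/H.
From Q* = √(2DS/H): H = 2DS / Q*² = 2 × 13,000 × 305 / 823.3² = 11.6992.

H ≈ $11.70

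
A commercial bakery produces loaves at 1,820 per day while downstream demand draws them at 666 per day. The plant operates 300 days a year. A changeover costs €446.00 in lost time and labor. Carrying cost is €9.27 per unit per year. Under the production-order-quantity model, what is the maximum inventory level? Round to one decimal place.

Annual demand D = 666 × 300 = 199,800.
Production build-up factor (1 − d/p) = 1 − 666/1,820 = 0.6341.
Q* = √(2DS / (H(1 − d/p))) = √(2 × 199,800 × 446 / (9.27 × 0.6341)).
= √(178,221,600 / 5.8778) ≈ 5506.468.
Maximum inventory = Q*(1 − d/p) = 5506.468 × 0.6341 ≈ 3491.464.

I_max ≈ 3,491.5 loaves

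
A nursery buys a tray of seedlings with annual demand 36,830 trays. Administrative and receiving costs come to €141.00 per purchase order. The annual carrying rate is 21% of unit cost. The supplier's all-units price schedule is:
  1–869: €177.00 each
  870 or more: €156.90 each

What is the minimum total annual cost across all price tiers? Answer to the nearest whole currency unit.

Holding cost per unit per year at price C is H = 0.21·C.
Evaluate total cost at each tier's feasible EOQ or, if the EOQ is below the tier, at the tier's minimum quantity.
EOQ at €177.00 = 528.6 (feasible in tier 1): TC = 36,830×€177.00 + (36,830/528.6)×141 + (528.6/2)×0.21×€177.00 = €6,538,558.15.
EOQ at €156.90 = 561.4 < 870, so use break Q=870: TC = 36,830×€156.90 + (36,830/870.0)×141 + (870.0/2)×0.21×€156.90 = €5,798,928.82.
Lowest total cost among the candidates is at Q = 870.0.

TC* ≈ €5,798,929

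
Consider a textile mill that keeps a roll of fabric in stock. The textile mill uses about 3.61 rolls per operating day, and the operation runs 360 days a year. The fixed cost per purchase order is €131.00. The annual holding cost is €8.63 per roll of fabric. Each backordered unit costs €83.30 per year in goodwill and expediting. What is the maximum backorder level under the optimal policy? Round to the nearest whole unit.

Annual demand D = 3.61 × 360 = 1,299.6.
With planned backorders, Q* = √(2DS/H) · √((H+B)/B).
√(2DS/H) = √(2 × 1,299.6 × 131 / 8.63) = 198.632.
√((H+B)/B) = √((8.63+83.3)/83.3) = 1.0505.
Q* ≈ 208.668.
S* = Q* · H/(H+B) = 208.668 × 8.63/91.93 ≈ 19.589.

S* ≈ 20 rolls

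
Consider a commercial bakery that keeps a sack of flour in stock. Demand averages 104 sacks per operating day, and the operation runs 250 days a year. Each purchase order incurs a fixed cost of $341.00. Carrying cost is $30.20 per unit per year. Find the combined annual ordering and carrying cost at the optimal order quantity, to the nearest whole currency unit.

Annual demand D = 104 × 250 = 26,000.
The optimal lot size = √(2DS/H) = √(2 × 26,000 × 341 / 30.2) ≈ 766.26.
At Q*, ordering cost (D/Q*)S equals holding cost (Q*/2)H, each = √(DSH/2).
Minimum total = √(2DSH) = √(2 × 26,000 × 341 × 30.2) ≈ 23141.011.

TC* ≈ $23,141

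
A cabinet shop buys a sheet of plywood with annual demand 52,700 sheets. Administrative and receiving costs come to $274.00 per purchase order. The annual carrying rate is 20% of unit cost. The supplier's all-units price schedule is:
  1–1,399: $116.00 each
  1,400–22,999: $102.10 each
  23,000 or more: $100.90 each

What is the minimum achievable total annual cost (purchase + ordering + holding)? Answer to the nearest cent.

Holding cost per unit per year at price C is H = 0.20·C.
Candidates are each tier's EOQ (if it falls in that tier) and each price-break quantity.
EOQ at $116.00 = 1115.7 (feasible in tier 1): TC = 52,700×$116.00 + (52,700/1115.7)×274 + (1115.7/2)×0.20×$116.00 = $6,139,084.49.
EOQ at $102.10 = 1189.2 < 1400, so use break Q=1400: TC = 52,700×$102.10 + (52,700/1400.0)×274 + (1400.0/2)×0.20×$102.10 = $5,405,278.14.
EOQ at $100.90 = 1196.3 < 23000, so use break Q=23000: TC = 52,700×$100.90 + (52,700/23000.0)×274 + (23000.0/2)×0.20×$100.90 = $5,550,127.82.
Lowest total cost among the candidates is at Q = 1400.0.

TC* ≈ $5,405,278.14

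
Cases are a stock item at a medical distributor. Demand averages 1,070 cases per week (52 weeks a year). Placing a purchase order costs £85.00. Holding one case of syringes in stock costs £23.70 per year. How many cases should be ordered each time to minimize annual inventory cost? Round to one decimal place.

Q* ≈ 631.7 cases

Annual demand D = 1,070 × 52 = 55,640.
EOQ = √(2DS / H) = √(2 × 55,640 × 85 / 23.7).
= √(9,458,800 / 23.7) = √399,105.4852 ≈ 631.748.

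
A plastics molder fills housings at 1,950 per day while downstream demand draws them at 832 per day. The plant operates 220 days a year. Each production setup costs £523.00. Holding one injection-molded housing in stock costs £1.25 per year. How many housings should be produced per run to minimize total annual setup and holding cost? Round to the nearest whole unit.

Annual demand D = 832 × 220 = 183,040.
Production build-up factor (1 − d/p) = 1 − 832/1,950 = 0.5733.
Q* = √(2DS / (H(1 − d/p))) = √(2 × 183,040 × 523 / (1.25 × 0.5733)).
= √(191,459,840 / 0.7167) ≈ 16344.824.

Q* ≈ 16,345 housings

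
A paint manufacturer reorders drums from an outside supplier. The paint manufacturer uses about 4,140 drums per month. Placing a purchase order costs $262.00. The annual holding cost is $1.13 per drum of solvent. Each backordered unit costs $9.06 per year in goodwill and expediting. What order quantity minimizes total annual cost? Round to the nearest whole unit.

Annual demand D = 4,140 × 12 = 49,680.
With planned backorders, Q* = √(2DS/H) · √((H+B)/B).
√(2DS/H) = √(2 × 49,680 × 262 / 1.13) = 4799.735.
√((H+B)/B) = √((1.13+9.06)/9.06) = 1.0605.
Q* ≈ 5090.263.

Q* ≈ 5,090 drums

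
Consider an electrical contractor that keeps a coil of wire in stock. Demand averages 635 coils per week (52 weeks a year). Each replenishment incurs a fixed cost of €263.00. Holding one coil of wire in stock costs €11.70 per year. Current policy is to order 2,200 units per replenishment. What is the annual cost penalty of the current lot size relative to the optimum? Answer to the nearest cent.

Extra cost ≈ €2,562.16 per year

Annual demand D = 635 × 52 = 33,020.
EOQ = √(2DS/H) = √(2 × 33,020 × 263 / 11.7) ≈ 1218.40.
Cost at Q* = (D/Q*)S + (Q*/2)H = √(2DSH) ≈ €14,255.23.
Cost at Q = 2,200: (33,020/2,200)×263 + (2,200/2)×11.7 = €3,947.39 + €12,870.00 = €16,817.39.
Excess = €16,817.39 − €14,255.23 = €2,562.16.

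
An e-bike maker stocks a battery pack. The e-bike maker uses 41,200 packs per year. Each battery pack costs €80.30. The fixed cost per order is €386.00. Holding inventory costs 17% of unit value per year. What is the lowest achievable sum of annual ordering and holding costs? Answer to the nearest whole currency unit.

Holding cost H = 0.17 × €80.30 = €13.6510 per unit per year.
EOQ = √(2DS/H) = √(2 × 41,200 × 386 / 13.651) ≈ 1526.42.
At the optimum the two cost components are equal, so total cost = 2·(Q*/2)H = Q*·H.
Minimum total = √(2DSH) = √(2 × 41,200 × 386 × 13.651) ≈ 20837.206.

TC* ≈ €20,837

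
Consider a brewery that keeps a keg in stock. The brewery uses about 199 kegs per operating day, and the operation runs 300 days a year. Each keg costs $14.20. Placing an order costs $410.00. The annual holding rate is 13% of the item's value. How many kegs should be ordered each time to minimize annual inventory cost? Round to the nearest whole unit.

Annual demand D = 199 × 300 = 59,700.
Holding cost H = 0.13 × $14.20 = $1.8460 per unit per year.
EOQ = √(2DS / H) = √(2 × 59,700 × 410 / 1.846).
= √(48,954,000 / 1.846) = √26,518,959.9133 ≈ 5149.656.

Q* ≈ 5,150 kegs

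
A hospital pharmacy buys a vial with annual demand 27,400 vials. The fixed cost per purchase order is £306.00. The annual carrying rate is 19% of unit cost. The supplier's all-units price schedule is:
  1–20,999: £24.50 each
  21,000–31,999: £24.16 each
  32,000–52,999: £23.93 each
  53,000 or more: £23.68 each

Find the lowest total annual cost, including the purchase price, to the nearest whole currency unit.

TC* ≈ £680,135

Holding cost per unit per year at price C is H = 0.19·C.
Evaluate total cost at each tier's feasible EOQ or, if the EOQ is below the tier, at the tier's minimum quantity.
EOQ at £24.50 = 1898.0 (feasible in tier 1): TC = 27,400×£24.50 + (27,400/1898.0)×306 + (1898.0/2)×0.19×£24.50 = £680,135.09.
EOQ at £24.16 = 1911.3 < 21000, so use break Q=21000: TC = 27,400×£24.16 + (27,400/21000.0)×306 + (21000.0/2)×0.19×£24.16 = £710,582.46.
EOQ at £23.93 = 1920.4 < 32000, so use break Q=32000: TC = 27,400×£23.93 + (27,400/32000.0)×306 + (32000.0/2)×0.19×£23.93 = £728,691.21.
EOQ at £23.68 = 1930.6 < 53000, so use break Q=53000: TC = 27,400×£23.68 + (27,400/53000.0)×306 + (53000.0/2)×0.19×£23.68 = £768,219.00.
Lowest total cost among the candidates is at Q = 1898.0.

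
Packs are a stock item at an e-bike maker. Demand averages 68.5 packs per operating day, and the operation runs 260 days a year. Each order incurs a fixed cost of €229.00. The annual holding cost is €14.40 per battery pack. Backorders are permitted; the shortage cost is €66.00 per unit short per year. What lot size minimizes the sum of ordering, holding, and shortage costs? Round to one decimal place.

Annual demand D = 68.5 × 260 = 17,810.
With planned backorders, Q* = √(2DS/H) · √((H+B)/B).
√(2DS/H) = √(2 × 17,810 × 229 / 14.4) = 752.633.
√((H+B)/B) = √((14.4+66)/66) = 1.1037.
Q* ≈ 830.691.

Q* ≈ 830.7 packs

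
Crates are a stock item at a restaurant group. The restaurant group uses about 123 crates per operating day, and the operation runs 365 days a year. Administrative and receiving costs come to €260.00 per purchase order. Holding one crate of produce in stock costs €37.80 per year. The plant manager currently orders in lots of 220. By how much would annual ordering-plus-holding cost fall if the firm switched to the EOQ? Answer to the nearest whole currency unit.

Annual demand D = 123 × 365 = 44,895.
EOQ = √(2DS/H) = √(2 × 44,895 × 260 / 37.8) ≈ 785.88.
Cost at Q* = (D/Q*)S + (Q*/2)H = √(2DSH) ≈ €29,706.16.
Cost at Q = 220: (44,895/220)×260 + (220/2)×37.8 = €53,057.73 + €4,158.00 = €57,215.73.
Excess = €57,215.73 − €29,706.16 = €27,509.56.

Extra cost ≈ €27,510 per year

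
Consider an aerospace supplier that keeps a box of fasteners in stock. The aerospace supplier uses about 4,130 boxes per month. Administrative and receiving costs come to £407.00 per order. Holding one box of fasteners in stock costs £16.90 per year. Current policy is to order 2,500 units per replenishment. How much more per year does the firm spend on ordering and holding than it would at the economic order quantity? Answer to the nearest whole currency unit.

Annual demand D = 4,130 × 12 = 49,560.
EOQ = √(2DS/H) = √(2 × 49,560 × 407 / 16.9) ≈ 1545.02.
Cost at Q* = (D/Q*)S + (Q*/2)H = √(2DSH) ≈ £26,110.86.
Cost at Q = 2,500: (49,560/2,500)×407 + (2,500/2)×16.9 = £8,068.37 + £21,125.00 = £29,193.37.
Excess = £29,193.37 − £26,110.86 = £3,082.51.

Extra cost ≈ £3,083 per year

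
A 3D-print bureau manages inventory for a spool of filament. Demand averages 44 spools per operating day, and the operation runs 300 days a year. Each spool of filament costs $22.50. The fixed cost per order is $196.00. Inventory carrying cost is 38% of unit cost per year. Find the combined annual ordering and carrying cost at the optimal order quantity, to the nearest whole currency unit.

Annual demand D = 44 × 300 = 13,200.
Holding cost H = 0.38 × $22.50 = $8.5500 per unit per year.
Q* = √(2DS/H) = √(2 × 13,200 × 196 / 8.55) ≈ 777.94.
At Q*, ordering cost (D/Q*)S equals holding cost (Q*/2)H, each = √(DSH/2).
Minimum total = √(2DSH) = √(2 × 13,200 × 196 × 8.55) ≈ 6651.400.

TC* ≈ $6,651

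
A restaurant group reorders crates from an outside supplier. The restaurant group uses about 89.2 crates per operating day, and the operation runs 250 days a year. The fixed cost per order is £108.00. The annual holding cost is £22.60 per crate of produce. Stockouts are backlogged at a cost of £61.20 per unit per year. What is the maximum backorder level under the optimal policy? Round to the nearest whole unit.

S* ≈ 146 crates

Annual demand D = 89.2 × 250 = 22,300.
With planned backorders, Q* = √(2DS/H) · √((H+B)/B).
√(2DS/H) = √(2 × 22,300 × 108 / 22.6) = 461.663.
√((H+B)/B) = √((22.6+61.2)/61.2) = 1.1702.
Q* ≈ 540.221.
S* = Q* · H/(H+B) = 540.221 × 22.6/83.8 ≈ 145.692.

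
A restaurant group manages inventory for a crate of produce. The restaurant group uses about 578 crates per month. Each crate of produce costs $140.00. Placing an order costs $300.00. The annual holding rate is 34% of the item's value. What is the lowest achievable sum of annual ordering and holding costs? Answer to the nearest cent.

Annual demand D = 578 × 12 = 6,936.
Holding cost H = 0.34 × $140.00 = $47.6000 per unit per year.
Q* = √(2DS/H) = √(2 × 6,936 × 300 / 47.6) ≈ 295.68.
At the optimum the two cost components are equal, so total cost = 2·(Q*/2)H = Q*·H.
Minimum total = √(2DSH) = √(2 × 6,936 × 300 × 47.6) ≈ 14074.522.

TC* ≈ $14,074.52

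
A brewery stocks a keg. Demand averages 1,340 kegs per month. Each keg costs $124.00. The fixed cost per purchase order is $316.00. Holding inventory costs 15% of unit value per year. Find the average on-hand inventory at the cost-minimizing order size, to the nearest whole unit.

Average inventory ≈ 370 kegs

Annual demand D = 1,340 × 12 = 16,080.
Holding cost H = 0.15 × $124.00 = $18.6000 per unit per year.
The optimal lot size = √(2DS/H) = √(2 × 16,080 × 316 / 18.6) ≈ 739.17.
Average inventory = Q*/2 ≈ 739.17 / 2 = 369.586.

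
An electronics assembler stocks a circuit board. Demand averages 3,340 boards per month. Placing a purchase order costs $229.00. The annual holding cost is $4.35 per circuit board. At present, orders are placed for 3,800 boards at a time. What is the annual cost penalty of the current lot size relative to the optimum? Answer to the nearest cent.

Extra cost ≈ $1,744.39 per year

Annual demand D = 3,340 × 12 = 40,080.
EOQ = √(2DS/H) = √(2 × 40,080 × 229 / 4.35) ≈ 2054.24.
Cost at Q* = (D/Q*)S + (Q*/2)H = √(2DSH) ≈ $8,935.96.
Cost at Q = 3,800: (40,080/3,800)×229 + (3,800/2)×4.35 = $2,415.35 + $8,265.00 = $10,680.35.
Excess = $10,680.35 − $8,935.96 = $1,744.39.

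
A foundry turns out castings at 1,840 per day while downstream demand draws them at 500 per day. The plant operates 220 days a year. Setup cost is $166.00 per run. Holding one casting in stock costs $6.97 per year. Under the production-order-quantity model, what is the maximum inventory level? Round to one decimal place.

I_max ≈ 1,953.4 castings

Annual demand D = 500 × 220 = 110,000.
Production build-up factor (1 − d/p) = 1 − 500/1,840 = 0.7283.
Q* = √(2DS / (H(1 − d/p))) = √(2 × 110,000 × 166 / (6.97 × 0.7283)).
= √(36,520,000 / 5.076) ≈ 2682.289.
Maximum inventory = Q*(1 − d/p) = 2682.289 × 0.7283 ≈ 1953.406.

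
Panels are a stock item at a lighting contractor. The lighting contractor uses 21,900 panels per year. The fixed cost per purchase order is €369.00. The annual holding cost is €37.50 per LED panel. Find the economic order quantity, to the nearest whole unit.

Q* ≈ 656 panels

EOQ = √(2DS / H) = √(2 × 21,900 × 369 / 37.5).
= √(16,162,200 / 37.5) = √430,992 ≈ 656.500.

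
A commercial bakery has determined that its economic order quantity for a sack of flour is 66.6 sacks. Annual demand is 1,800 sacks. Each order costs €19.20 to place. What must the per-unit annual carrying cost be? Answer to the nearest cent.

The basic EOQ model gives Q* = √(2DS/H); rearrange for the unknown.
From Q* = √(2DS/H): H = 2DS / Q*² = 2 × 1,800 × 19.2 / 66.6² = 15.5832.

H ≈ €15.58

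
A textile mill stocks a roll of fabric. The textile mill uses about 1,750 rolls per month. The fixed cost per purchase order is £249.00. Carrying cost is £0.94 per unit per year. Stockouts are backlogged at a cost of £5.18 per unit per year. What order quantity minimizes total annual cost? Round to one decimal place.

Annual demand D = 1,750 × 12 = 21,000.
With planned backorders, Q* = √(2DS/H) · √((H+B)/B).
√(2DS/H) = √(2 × 21,000 × 249 / 0.94) = 3335.496.
√((H+B)/B) = √((0.94+5.18)/5.18) = 1.0870.
Q* ≈ 3625.528.

Q* ≈ 3,625.5 rolls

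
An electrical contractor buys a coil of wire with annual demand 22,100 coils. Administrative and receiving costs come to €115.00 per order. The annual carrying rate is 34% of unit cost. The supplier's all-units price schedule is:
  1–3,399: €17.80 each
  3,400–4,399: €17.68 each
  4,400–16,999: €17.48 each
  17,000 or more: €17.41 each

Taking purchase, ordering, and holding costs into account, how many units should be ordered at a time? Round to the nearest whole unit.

Holding cost per unit per year at price C is H = 0.34·C.
Evaluate total cost at each tier's feasible EOQ or, if the EOQ is below the tier, at the tier's minimum quantity.
EOQ at €17.80 = 916.5 (feasible in tier 1): TC = 22,100×€17.80 + (22,100/916.5)×115 + (916.5/2)×0.34×€17.80 = €398,926.38.
EOQ at €17.68 = 919.6 < 3400, so use break Q=3400: TC = 22,100×€17.68 + (22,100/3400.0)×115 + (3400.0/2)×0.34×€17.68 = €401,694.54.
EOQ at €17.48 = 924.8 < 4400, so use break Q=4400: TC = 22,100×€17.48 + (22,100/4400.0)×115 + (4400.0/2)×0.34×€17.48 = €399,960.65.
EOQ at €17.41 = 926.7 < 17000, so use break Q=17000: TC = 22,100×€17.41 + (22,100/17000.0)×115 + (17000.0/2)×0.34×€17.41 = €435,225.40.
Lowest total cost is €398,926.38 at Q = 916.5.

Q* ≈ 916 coils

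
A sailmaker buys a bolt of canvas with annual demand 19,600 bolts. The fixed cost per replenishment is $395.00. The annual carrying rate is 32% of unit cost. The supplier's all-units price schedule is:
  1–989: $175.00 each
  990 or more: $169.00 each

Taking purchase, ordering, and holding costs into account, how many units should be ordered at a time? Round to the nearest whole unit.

Q* ≈ 990 bolts

Holding cost per unit per year at price C is H = 0.32·C.
Evaluate total cost at each tier's feasible EOQ or, if the EOQ is below the tier, at the tier's minimum quantity.
EOQ at $175.00 = 525.8 (feasible in tier 1): TC = 19,600×$175.00 + (19,600/525.8)×395 + (525.8/2)×0.32×$175.00 = $3,459,446.63.
EOQ at $169.00 = 535.1 < 990, so use break Q=990: TC = 19,600×$169.00 + (19,600/990.0)×395 + (990.0/2)×0.32×$169.00 = $3,346,989.80.
Lowest total cost is $3,346,989.80 at Q = 990.0.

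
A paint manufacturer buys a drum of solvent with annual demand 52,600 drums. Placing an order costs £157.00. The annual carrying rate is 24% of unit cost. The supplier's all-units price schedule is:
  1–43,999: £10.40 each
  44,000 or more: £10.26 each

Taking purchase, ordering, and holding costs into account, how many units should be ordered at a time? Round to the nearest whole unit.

Q* ≈ 2,572 drums

Holding cost per unit per year at price C is H = 0.24·C.
Candidates are each tier's EOQ (if it falls in that tier) and each price-break quantity.
EOQ at £10.40 = 2572.4 (feasible in tier 1): TC = 52,600×£10.40 + (52,600/2572.4)×157 + (2572.4/2)×0.24×£10.40 = £553,460.66.
EOQ at £10.26 = 2589.9 < 44000, so use break Q=44000: TC = 52,600×£10.26 + (52,600/44000.0)×157 + (44000.0/2)×0.24×£10.26 = £594,036.49.
Lowest total cost is £553,460.66 at Q = 2572.4.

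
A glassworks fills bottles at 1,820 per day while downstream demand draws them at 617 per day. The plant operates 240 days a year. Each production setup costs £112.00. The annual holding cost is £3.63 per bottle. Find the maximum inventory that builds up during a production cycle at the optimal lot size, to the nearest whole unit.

Annual demand D = 617 × 240 = 148,080.
Production build-up factor (1 − d/p) = 1 − 617/1,820 = 0.6610.
Q* = √(2DS / (H(1 − d/p))) = √(2 × 148,080 × 112 / (3.63 × 0.6610)).
= √(33,169,920 / 2.3994) ≈ 3718.106.
Maximum inventory = Q*(1 − d/p) = 3718.106 × 0.6610 ≈ 2457.627.

I_max ≈ 2,458 bottles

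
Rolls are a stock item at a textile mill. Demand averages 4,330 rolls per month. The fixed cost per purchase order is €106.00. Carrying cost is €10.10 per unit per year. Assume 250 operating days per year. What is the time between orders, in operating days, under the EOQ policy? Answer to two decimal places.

Annual demand D = 4,330 × 12 = 51,960.
The optimal lot size = √(2DS/H) = √(2 × 51,960 × 106 / 10.1) ≈ 1044.34.
Cycle time = Q*/D × 250 = 1044.34 / 51,960 × 250 ≈ 5.025 days.

T ≈ 5.02 days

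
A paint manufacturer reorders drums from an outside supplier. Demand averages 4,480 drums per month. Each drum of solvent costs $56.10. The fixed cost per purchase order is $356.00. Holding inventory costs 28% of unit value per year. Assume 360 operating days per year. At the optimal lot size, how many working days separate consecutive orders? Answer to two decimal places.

T ≈ 10.45 days

Annual demand D = 4,480 × 12 = 53,760.
Holding cost H = 0.28 × $56.10 = $15.7080 per unit per year.
Q* = √(2DS/H) = √(2 × 53,760 × 356 / 15.708) ≈ 1561.02.
Cycle time = Q*/D × 360 = 1561.02 / 53,760 × 360 ≈ 10.453 days.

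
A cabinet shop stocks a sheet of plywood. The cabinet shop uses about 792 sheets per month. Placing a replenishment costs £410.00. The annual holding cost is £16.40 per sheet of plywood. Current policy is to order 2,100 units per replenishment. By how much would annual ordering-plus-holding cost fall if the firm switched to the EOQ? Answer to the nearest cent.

Extra cost ≈ £7,770.24 per year

Annual demand D = 792 × 12 = 9,504.
EOQ = √(2DS/H) = √(2 × 9,504 × 410 / 16.4) ≈ 689.35.
Cost at Q* = (D/Q*)S + (Q*/2)H = √(2DSH) ≈ £11,305.30.
Cost at Q = 2,100: (9,504/2,100)×410 + (2,100/2)×16.4 = £1,855.54 + £17,220.00 = £19,075.54.
Excess = £19,075.54 − £11,305.30 = £7,770.24.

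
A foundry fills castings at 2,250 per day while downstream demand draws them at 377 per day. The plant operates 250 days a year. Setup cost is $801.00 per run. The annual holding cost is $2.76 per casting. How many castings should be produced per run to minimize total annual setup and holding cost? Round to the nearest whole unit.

Q* ≈ 8,107 castings

Annual demand D = 377 × 250 = 94,250.
Production build-up factor (1 − d/p) = 1 − 377/2,250 = 0.8324.
Q* = √(2DS / (H(1 − d/p))) = √(2 × 94,250 × 801 / (2.76 × 0.8324)).
= √(150,988,500 / 2.2975) ≈ 8106.619.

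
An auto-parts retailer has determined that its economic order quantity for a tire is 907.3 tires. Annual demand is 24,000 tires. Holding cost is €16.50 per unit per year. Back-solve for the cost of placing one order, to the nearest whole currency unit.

The basic EOQ model gives Q* = √(2DS/H); rearrange for the unknown.
From Q* = √(2DS/H): S = Q*²H / (2D) = 907.3² × 16.5 / (2 × 24,000) = 282.9727.

S ≈ €283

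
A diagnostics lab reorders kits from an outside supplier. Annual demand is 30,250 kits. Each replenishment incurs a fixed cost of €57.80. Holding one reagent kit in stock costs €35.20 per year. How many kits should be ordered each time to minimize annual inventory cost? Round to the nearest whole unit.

EOQ = √(2DS / H) = √(2 × 30,250 × 57.8 / 35.2).
= √(3,496,900 / 35.2) = √99,343.75 ≈ 315.188.

Q* ≈ 315 kits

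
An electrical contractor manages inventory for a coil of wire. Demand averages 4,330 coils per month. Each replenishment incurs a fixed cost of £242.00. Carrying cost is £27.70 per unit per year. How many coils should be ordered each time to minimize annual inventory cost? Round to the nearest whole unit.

Annual demand D = 4,330 × 12 = 51,960.
EOQ = √(2DS / H) = √(2 × 51,960 × 242 / 27.7).
= √(25,148,640 / 27.7) = √907,893.1408 ≈ 952.834.

Q* ≈ 953 coils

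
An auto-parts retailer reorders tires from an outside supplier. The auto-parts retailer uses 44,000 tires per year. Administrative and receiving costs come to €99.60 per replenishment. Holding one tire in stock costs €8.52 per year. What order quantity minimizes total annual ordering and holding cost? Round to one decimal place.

Q* ≈ 1,014.3 tires

EOQ = √(2DS / H) = √(2 × 44,000 × 99.6 / 8.52).
= √(8,764,800 / 8.52) = √1,028,732.3944 ≈ 1014.264.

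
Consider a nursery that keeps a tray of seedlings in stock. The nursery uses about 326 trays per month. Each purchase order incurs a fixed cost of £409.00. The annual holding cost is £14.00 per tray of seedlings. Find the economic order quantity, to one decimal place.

Annual demand D = 326 × 12 = 3,912.
EOQ = √(2DS / H) = √(2 × 3,912 × 409 / 14).
= √(3,200,016 / 14) = √228,572.5714 ≈ 478.093.

Q* ≈ 478.1 trays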